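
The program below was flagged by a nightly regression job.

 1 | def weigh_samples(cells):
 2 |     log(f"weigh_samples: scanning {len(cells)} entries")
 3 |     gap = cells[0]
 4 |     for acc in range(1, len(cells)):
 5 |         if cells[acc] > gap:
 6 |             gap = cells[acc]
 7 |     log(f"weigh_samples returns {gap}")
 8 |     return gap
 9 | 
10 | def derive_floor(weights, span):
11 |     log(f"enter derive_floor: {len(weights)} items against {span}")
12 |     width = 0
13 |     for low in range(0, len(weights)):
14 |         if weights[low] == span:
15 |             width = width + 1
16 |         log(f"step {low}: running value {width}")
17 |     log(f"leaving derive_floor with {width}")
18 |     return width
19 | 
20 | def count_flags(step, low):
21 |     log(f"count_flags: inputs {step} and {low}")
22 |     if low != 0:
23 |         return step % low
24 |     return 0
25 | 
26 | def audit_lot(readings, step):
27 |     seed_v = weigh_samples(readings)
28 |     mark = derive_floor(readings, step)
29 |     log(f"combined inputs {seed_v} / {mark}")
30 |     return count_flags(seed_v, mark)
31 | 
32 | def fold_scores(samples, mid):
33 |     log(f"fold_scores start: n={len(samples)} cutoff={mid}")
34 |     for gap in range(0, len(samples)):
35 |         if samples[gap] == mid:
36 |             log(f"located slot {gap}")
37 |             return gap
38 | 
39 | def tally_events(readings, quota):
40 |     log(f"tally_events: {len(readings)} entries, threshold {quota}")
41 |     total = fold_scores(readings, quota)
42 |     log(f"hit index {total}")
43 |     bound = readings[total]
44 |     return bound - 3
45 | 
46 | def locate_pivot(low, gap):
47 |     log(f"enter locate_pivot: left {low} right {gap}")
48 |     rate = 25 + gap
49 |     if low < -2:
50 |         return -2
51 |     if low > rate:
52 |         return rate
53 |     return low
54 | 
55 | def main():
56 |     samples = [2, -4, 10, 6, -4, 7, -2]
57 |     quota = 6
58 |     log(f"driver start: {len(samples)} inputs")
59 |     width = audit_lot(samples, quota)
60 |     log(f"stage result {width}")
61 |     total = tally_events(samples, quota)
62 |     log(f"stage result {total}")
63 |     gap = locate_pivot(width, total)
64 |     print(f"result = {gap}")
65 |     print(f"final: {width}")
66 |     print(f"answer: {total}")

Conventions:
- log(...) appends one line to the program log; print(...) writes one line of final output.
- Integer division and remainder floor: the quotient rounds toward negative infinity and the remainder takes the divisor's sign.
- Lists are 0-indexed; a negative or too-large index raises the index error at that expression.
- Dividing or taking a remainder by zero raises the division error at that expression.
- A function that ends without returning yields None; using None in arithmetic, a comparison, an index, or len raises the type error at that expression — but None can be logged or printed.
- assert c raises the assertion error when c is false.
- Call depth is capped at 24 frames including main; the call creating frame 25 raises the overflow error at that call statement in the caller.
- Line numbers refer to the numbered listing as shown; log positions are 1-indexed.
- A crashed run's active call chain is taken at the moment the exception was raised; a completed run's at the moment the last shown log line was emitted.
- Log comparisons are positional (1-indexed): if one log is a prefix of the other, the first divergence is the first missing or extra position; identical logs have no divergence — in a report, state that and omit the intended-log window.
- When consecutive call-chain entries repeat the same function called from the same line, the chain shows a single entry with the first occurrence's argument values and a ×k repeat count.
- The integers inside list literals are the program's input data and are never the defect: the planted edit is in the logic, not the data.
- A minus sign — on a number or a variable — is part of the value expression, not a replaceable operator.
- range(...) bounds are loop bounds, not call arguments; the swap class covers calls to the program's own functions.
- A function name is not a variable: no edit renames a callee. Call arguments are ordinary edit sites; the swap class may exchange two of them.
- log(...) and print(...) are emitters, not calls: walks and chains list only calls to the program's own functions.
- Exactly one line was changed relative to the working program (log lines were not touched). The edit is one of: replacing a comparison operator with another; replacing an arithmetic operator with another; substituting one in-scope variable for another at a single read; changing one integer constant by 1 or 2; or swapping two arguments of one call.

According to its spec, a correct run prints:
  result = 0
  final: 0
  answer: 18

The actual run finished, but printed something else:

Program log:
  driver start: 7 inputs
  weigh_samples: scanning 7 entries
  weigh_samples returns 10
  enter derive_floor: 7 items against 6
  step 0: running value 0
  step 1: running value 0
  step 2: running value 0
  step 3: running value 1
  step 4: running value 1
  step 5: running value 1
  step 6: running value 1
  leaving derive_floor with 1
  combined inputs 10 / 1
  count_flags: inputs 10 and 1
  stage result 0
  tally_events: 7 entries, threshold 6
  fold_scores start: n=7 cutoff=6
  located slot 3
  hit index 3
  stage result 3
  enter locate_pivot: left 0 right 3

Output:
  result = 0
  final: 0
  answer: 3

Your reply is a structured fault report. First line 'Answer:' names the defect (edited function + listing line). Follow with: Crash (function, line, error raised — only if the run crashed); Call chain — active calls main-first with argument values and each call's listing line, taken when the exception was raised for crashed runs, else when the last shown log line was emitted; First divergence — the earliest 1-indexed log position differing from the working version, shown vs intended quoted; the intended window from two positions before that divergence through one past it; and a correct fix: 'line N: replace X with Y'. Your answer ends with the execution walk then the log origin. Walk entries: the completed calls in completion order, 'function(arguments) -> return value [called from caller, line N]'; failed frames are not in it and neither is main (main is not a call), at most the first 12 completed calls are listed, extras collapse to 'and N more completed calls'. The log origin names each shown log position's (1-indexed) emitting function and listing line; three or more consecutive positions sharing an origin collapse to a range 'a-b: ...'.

Answer: the defect is in tally_events at line 44.
The tell: The log first diverges at position 20: the faulty run prints 'stage result 3' where the working version prints 'stage result 18'.
Call chain: main -> locate_pivot(0, 3) (called at line 63).
First divergence: position 20; shown 'stage result 3' vs intended 'stage result 18'.
Intended log window:
  18: located slot 3
  19: hit index 3
  20: stage result 18
  21: enter locate_pivot: left 0 right 18
Execution walk:
  weigh_samples([2, -4, 10, 6, -4, 7, -2]) -> 10  [called from audit_lot, line 27]
  derive_floor([2, -4, 10, 6, -4, 7, -2], 6) -> 1  [called from audit_lot, line 28]
  count_flags(10, 1) -> 0  [called from audit_lot, line 30]
  audit_lot([2, -4, 10, 6, -4, 7, -2], 6) -> 0  [called from main, line 59]
  fold_scores([2, -4, 10, 6, -4, 7, -2], 6) -> 3  [called from tally_events, line 41]
  tally_events([2, -4, 10, 6, -4, 7, -2], 6) -> 3  [called from main, line 61]
  locate_pivot(0, 3) -> 0  [called from main, line 63]
Log line origins:
  1: from main, line 58
  2: from weigh_samples, line 2
  3: from weigh_samples, line 7
  4: from derive_floor, line 11
  5-11: from derive_floor, line 16
  12: from derive_floor, line 17
  13: from audit_lot, line 29
  14: from count_flags, line 21
  15: from main, line 60
  16: from tally_events, line 40
  17: from fold_scores, line 33
  18: from fold_scores, line 36
  19: from tally_events, line 42
  20: from main, line 62
  21: from locate_pivot, line 47
A correct fix: line 44: replace `-` with `*`.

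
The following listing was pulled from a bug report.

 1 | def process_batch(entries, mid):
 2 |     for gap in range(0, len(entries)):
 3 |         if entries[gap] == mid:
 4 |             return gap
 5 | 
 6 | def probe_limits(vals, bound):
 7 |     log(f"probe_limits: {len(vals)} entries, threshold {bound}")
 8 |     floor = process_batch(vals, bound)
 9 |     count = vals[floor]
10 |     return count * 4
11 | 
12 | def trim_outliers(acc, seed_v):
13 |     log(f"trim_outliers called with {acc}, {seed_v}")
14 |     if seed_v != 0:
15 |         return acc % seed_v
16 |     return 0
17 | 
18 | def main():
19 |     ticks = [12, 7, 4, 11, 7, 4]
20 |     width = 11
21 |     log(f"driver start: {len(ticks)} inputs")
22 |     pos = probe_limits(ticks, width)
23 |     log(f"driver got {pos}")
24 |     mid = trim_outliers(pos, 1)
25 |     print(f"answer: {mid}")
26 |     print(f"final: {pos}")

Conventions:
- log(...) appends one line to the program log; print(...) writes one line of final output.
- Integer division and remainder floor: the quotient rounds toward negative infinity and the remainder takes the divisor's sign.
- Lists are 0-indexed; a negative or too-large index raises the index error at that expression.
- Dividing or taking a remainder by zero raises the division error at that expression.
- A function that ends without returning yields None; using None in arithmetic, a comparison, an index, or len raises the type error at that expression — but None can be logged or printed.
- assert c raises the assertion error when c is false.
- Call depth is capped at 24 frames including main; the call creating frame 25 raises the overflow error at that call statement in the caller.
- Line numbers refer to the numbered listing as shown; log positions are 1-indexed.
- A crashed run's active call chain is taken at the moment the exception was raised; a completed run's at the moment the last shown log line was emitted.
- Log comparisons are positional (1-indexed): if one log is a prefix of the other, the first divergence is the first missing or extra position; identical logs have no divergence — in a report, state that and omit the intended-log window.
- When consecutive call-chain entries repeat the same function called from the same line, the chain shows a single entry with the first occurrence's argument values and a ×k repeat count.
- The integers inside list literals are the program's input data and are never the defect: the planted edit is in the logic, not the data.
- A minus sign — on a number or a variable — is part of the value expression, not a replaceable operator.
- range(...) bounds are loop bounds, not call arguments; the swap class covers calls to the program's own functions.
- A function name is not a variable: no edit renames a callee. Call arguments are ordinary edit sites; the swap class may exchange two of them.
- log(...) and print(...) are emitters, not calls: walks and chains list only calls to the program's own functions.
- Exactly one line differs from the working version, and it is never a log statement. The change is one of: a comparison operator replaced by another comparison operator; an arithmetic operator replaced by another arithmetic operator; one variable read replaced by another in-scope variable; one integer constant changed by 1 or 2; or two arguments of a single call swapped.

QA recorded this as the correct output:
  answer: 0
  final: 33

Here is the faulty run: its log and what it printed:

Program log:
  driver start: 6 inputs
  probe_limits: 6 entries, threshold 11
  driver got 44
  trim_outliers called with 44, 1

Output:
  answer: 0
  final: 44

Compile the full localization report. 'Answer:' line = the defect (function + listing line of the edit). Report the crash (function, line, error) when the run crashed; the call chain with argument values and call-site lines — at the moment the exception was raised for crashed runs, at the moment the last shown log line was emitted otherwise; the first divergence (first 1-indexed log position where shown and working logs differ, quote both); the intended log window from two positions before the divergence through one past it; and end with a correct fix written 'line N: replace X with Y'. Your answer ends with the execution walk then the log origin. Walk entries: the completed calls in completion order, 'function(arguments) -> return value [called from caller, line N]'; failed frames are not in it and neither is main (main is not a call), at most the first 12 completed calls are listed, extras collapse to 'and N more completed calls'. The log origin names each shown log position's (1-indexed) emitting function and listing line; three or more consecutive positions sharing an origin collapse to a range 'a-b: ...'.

Answer: the defect is in probe_limits at line 10.
Core observation: The earliest visible damage is log position 3 — 'driver got 44' rather than the intended 'driver got 33'.
Call chain: main -> trim_outliers(44, 1) (called at line 24).
First divergence: position 3 — the shown line 'driver got 44' should read 'driver got 33'.
Intended log window:
  1: driver start: 6 inputs
  2: probe_limits: 6 entries, threshold 11
  3: driver got 33
  4: trim_outliers called with 33, 1
Execution walk:
  process_batch([12, 7, 4, 11, 7, 4], 11) -> 3  [called from probe_limits, line 8]
  probe_limits([12, 7, 4, 11, 7, 4], 11) -> 44  [called from main, line 22]
  trim_outliers(44, 1) -> 0  [called from main, line 24]
Log line origins:
  1: logged in main at line 21
  2: logged in probe_limits at line 7
  3: logged in main at line 23
  4: logged in trim_outliers at line 13
A correct fix: line 10: replace `4` with `3`.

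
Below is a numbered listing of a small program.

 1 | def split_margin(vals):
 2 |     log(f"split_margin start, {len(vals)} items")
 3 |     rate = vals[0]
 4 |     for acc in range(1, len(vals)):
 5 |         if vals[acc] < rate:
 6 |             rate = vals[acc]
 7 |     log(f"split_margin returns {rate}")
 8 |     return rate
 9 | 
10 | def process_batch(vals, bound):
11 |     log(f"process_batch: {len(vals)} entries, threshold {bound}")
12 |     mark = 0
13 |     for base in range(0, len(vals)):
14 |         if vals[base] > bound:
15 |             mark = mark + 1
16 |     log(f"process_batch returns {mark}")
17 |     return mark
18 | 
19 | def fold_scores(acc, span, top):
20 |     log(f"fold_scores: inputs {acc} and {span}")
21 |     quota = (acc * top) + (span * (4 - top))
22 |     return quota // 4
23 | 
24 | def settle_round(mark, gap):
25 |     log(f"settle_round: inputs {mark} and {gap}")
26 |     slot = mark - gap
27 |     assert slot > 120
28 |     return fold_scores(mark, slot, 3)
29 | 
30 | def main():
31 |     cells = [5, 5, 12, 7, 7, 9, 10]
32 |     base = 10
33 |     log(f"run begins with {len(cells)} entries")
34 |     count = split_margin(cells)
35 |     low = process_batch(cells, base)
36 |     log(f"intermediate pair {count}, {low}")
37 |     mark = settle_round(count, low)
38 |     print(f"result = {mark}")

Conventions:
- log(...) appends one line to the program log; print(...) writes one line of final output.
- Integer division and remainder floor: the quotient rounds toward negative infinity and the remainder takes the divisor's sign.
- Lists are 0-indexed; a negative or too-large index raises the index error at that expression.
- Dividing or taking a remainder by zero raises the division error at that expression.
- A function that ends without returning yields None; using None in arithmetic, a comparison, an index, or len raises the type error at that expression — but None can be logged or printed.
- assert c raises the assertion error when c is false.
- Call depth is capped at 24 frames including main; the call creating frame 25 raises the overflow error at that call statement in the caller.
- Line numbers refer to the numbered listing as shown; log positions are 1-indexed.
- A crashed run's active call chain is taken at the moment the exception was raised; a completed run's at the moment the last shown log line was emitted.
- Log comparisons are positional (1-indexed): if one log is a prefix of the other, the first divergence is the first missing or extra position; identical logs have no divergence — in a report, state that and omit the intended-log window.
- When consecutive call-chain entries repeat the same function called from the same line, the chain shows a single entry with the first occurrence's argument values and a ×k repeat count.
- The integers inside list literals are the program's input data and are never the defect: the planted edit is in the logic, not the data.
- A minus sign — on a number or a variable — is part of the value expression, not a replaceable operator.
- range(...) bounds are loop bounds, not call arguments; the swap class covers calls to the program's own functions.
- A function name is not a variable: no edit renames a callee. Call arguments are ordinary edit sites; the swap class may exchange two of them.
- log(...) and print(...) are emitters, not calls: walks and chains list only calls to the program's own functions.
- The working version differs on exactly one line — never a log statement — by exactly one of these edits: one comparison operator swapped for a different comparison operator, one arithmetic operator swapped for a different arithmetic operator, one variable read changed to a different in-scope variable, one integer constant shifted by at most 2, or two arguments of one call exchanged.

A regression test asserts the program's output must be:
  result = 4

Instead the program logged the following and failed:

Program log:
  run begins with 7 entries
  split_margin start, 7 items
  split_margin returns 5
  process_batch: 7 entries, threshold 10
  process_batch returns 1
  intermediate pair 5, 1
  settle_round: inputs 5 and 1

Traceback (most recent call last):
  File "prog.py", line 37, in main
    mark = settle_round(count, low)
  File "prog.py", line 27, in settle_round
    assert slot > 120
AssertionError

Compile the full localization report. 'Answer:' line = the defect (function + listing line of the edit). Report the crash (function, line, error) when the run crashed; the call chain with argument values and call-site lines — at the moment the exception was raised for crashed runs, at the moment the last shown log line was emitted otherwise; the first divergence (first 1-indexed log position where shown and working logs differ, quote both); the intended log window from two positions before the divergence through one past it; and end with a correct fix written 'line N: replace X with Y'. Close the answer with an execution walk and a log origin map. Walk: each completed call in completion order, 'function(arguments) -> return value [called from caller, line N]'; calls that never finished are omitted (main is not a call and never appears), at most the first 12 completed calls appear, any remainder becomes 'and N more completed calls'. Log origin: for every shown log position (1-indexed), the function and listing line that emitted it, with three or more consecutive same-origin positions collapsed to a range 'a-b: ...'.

Answer: the defect is in settle_round at line 27.
Core observation: After 7 matching log lines the faulty run goes silent, while the working version continues with 'fold_scores: inputs 5 and 4'.
Crash: settle_round, line 27, AssertionError.
Call chain: main -> settle_round(5, 1) (called at line 37).
First divergence: position 8 (shown log ended at 7 lines; the working version continues: 'fold_scores: inputs 5 and 4').
Intended log window:
  6: intermediate pair 5, 1
  7: settle_round: inputs 5 and 1
  8: fold_scores: inputs 5 and 4
Execution walk:
  split_margin([5, 5, 12, 7, 7, 9, 10]) -> 5  [called from main, line 34]
  process_batch([5, 5, 12, 7, 7, 9, 10], 10) -> 1  [called from main, line 35]
Log origin:
  1: from main, line 33
  2: from split_margin, line 2
  3: from split_margin, line 7
  4: from process_batch, line 11
  5: from process_batch, line 16
  6: from main, line 36
  7: from settle_round, line 25
A correct fix: line 27: replace `>` with `<=`.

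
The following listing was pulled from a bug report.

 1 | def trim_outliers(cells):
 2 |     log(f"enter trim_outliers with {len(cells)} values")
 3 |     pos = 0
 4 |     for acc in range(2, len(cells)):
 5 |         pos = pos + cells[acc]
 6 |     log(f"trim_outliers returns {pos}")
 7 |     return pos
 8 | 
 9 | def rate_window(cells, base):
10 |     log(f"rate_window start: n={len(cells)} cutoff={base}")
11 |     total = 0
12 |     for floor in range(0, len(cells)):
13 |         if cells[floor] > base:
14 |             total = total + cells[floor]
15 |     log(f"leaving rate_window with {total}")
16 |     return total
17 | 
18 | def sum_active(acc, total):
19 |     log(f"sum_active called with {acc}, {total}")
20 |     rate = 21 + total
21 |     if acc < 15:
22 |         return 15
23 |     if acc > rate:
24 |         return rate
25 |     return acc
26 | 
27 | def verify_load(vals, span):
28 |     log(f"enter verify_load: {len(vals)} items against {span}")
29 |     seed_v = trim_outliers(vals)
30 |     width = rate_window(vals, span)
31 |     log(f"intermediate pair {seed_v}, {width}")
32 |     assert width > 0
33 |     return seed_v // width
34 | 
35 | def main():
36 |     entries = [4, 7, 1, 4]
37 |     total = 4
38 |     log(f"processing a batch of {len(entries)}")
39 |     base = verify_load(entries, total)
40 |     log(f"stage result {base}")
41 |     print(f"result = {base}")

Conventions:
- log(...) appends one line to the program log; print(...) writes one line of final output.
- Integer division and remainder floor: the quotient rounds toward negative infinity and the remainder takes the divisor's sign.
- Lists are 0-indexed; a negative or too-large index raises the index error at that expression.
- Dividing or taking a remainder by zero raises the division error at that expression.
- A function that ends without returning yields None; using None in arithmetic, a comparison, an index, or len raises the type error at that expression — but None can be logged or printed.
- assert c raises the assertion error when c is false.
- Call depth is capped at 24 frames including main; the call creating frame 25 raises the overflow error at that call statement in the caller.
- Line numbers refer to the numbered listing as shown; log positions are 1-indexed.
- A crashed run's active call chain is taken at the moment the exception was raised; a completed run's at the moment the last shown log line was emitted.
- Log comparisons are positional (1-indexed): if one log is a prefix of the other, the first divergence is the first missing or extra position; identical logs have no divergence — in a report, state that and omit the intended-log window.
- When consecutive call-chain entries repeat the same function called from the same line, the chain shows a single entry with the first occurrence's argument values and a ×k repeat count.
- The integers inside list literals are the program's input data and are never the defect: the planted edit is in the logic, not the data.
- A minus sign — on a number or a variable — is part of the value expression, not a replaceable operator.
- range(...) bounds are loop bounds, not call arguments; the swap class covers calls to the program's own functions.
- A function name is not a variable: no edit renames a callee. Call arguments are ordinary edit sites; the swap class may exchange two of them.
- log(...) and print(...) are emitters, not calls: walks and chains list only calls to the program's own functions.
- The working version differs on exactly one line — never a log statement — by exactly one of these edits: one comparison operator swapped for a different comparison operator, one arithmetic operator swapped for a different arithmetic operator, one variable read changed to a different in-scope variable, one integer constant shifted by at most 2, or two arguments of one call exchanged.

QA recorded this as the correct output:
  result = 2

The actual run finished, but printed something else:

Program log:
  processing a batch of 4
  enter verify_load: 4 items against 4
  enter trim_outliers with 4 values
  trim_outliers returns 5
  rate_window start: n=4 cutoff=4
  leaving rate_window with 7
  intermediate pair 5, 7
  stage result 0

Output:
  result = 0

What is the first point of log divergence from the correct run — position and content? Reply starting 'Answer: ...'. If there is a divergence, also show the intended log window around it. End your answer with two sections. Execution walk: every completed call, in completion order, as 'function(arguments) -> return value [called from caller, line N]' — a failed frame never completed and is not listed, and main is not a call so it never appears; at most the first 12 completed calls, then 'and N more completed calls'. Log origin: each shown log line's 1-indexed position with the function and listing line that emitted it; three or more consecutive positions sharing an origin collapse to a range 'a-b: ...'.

Answer: at position 4 the run shows 'trim_outliers returns 5' where the working version logs 'trim_outliers returns 16'.
Intended log window:
  2: enter verify_load: 4 items against 4
  3: enter trim_outliers with 4 values
  4: trim_outliers returns 16
  5: rate_window start: n=4 cutoff=4
Execution walk:
  trim_outliers([4, 7, 1, 4]) -> 5  [called from verify_load, line 29]
  rate_window([4, 7, 1, 4], 4) -> 7  [called from verify_load, line 30]
  verify_load([4, 7, 1, 4], 4) -> 0  [called from main, line 39]
Log origins:
  1: logged in main at line 38
  2: logged in verify_load at line 28
  3: logged in trim_outliers at line 2
  4: logged in trim_outliers at line 6
  5: logged in rate_window at line 10
  6: logged in rate_window at line 15
  7: logged in verify_load at line 31
  8: logged in main at line 40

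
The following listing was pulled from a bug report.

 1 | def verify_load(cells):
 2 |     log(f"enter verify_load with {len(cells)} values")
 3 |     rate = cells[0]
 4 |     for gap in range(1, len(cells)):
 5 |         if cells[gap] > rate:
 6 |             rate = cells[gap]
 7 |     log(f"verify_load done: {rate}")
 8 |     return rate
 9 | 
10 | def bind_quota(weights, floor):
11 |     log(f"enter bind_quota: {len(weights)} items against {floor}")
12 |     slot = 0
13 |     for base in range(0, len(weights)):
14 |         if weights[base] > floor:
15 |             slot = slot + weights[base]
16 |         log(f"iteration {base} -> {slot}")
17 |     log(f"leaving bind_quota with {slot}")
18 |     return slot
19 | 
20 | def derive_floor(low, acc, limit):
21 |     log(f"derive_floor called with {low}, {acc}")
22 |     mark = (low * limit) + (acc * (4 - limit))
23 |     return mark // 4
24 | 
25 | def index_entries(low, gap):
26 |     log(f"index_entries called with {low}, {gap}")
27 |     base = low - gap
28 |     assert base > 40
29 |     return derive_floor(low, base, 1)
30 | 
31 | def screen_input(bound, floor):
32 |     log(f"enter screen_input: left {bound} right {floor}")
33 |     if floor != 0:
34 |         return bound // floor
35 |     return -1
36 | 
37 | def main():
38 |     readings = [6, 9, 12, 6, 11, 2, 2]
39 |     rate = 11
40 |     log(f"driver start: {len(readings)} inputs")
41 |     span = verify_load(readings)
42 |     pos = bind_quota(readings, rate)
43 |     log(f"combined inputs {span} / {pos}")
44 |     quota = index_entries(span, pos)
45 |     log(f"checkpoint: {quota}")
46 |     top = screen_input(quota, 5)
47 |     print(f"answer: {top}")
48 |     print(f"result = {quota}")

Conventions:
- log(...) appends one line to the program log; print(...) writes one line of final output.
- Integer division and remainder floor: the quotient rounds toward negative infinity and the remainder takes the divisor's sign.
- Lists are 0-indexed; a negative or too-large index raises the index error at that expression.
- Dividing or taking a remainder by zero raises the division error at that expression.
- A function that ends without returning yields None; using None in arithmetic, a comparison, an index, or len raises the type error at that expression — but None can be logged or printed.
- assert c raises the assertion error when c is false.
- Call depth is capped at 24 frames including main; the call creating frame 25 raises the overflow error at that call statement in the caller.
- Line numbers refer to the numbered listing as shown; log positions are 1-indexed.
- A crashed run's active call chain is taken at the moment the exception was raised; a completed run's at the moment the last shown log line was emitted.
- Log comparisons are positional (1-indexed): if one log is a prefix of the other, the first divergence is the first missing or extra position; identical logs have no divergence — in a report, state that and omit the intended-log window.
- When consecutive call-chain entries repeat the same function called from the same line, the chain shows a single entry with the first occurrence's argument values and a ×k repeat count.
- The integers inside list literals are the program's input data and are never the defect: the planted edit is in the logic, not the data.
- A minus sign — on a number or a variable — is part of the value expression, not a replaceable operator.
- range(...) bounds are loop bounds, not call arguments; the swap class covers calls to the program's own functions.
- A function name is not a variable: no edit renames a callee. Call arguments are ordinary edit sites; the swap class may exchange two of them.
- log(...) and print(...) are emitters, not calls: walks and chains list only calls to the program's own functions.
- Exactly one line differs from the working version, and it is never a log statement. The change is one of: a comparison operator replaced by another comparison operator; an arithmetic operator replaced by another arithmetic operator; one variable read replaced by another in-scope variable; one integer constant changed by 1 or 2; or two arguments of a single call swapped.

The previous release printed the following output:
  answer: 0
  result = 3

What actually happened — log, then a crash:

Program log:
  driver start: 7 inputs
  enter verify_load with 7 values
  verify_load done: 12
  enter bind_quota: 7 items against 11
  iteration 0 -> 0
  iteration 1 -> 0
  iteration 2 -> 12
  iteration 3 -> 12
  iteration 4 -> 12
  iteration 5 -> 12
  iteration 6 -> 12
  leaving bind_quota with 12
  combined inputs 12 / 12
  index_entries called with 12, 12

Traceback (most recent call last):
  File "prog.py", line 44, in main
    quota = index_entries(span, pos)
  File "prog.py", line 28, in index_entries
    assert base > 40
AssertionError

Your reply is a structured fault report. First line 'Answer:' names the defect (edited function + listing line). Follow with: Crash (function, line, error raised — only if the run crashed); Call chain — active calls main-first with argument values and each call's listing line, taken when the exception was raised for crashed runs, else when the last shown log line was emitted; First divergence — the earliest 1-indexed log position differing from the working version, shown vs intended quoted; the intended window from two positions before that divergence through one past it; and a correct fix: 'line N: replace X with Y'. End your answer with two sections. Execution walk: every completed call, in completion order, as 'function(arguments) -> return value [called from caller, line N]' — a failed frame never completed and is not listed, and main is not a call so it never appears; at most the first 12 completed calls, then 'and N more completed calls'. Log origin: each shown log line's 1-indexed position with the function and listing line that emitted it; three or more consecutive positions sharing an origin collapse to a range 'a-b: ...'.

Answer: the defect is in index_entries at line 28.
Key fact: The log ends early — 14 lines, where the working version next logs 'derive_floor called with 12, 0'.
Crash: index_entries, line 28, AssertionError.
Call chain: main -> index_entries(12, 12) (called at line 44).
First divergence: position 15 — after 14 matching lines the faulty run goes silent; intended next line 'derive_floor called with 12, 0'.
Intended log window:
  13: combined inputs 12 / 12
  14: index_entries called with 12, 12
  15: derive_floor called with 12, 0
  16: checkpoint: 3
Execution walk:
  verify_load([6, 9, 12, 6, 11, 2, 2]) -> 12  [called from main, line 41]
  bind_quota([6, 9, 12, 6, 11, 2, 2], 11) -> 12  [called from main, line 42]
Log origins:
  1: emitted by main (line 40)
  2: emitted by verify_load (line 2)
  3: emitted by verify_load (line 7)
  4: emitted by bind_quota (line 11)
  5-11: emitted by bind_quota (line 16)
  12: emitted by bind_quota (line 17)
  13: emitted by main (line 43)
  14: emitted by index_entries (line 26)
A correct fix: line 28: replace `>` with `<=`.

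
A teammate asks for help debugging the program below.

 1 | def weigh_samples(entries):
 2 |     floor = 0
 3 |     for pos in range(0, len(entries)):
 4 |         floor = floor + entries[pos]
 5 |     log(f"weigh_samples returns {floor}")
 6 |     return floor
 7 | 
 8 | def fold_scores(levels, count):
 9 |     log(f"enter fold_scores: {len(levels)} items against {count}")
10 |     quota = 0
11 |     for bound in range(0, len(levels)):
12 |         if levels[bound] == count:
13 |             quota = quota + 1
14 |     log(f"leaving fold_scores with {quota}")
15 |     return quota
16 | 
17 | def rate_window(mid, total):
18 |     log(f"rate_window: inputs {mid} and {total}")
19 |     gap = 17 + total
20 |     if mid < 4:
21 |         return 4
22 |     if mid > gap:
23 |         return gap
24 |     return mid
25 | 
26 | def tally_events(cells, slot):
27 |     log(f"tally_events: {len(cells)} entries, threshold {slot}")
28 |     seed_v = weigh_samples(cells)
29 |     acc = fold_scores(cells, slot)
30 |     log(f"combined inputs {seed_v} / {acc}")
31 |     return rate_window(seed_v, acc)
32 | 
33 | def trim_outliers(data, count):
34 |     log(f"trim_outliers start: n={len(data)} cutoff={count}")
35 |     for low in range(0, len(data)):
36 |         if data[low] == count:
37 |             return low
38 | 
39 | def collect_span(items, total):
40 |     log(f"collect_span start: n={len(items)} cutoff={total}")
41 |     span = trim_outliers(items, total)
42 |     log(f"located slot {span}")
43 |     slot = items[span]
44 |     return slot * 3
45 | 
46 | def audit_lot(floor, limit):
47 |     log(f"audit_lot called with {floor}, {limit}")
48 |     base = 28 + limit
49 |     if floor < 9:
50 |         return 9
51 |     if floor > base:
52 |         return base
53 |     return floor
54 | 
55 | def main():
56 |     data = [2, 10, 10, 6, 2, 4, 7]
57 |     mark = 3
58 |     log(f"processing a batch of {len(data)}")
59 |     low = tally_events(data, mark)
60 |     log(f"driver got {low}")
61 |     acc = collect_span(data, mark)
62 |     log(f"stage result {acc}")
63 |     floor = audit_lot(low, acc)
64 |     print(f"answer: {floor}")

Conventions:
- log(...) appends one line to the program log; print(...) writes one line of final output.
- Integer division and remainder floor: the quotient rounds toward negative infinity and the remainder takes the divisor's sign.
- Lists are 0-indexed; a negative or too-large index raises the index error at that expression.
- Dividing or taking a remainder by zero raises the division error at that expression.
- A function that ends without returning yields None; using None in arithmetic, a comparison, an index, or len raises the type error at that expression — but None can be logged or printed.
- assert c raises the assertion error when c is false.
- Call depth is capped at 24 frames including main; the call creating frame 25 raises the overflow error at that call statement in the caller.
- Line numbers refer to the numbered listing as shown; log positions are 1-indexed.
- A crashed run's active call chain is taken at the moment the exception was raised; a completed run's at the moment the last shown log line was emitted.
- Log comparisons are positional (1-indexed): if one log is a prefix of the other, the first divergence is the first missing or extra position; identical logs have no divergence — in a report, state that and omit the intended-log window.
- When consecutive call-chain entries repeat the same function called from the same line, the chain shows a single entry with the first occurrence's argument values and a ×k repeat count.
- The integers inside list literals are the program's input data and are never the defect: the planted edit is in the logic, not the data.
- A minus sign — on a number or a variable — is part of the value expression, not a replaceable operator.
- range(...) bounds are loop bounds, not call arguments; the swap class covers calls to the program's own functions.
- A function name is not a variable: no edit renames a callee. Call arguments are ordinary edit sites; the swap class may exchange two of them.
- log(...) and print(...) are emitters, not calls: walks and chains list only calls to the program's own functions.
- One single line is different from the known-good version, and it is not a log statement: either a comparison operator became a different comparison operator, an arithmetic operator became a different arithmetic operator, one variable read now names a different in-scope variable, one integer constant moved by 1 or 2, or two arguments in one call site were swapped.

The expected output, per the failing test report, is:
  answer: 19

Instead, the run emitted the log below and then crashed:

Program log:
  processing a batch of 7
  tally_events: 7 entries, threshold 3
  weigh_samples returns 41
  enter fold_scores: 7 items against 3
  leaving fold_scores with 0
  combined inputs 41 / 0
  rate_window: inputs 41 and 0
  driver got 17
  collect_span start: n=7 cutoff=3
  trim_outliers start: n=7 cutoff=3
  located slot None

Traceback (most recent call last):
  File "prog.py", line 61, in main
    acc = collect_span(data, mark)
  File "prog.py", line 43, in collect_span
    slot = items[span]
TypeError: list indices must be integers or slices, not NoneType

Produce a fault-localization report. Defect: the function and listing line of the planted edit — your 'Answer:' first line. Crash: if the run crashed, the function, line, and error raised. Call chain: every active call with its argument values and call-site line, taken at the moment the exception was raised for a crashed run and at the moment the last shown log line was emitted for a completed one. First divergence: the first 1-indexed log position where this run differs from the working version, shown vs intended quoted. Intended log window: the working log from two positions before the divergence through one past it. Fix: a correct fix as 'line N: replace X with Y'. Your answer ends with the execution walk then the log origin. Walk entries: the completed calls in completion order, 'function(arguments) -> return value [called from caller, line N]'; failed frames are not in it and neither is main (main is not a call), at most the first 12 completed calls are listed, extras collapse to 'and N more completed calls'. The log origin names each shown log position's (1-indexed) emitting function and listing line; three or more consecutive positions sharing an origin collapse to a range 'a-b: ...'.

Answer: the defect is in main at line 57.
Key fact: Everything matches until log position 2, which reads 'tally_events: 7 entries, threshold 3' in place of 'tally_events: 7 entries, threshold 2'.
Crash: collect_span, line 43, TypeError.
Call chain: main -> collect_span([2, 10, 10, 6, 2, 4, 7], 3) (called at line 61).
First divergence: position 2; shown 'tally_events: 7 entries, threshold 3' vs intended 'tally_events: 7 entries, threshold 2'.
Intended log window:
  1: processing a batch of 7
  2: tally_events: 7 entries, threshold 2
  3: weigh_samples returns 41
Execution walk:
  weigh_samples([2, 10, 10, 6, 2, 4, 7]) -> 41  [called from tally_events, line 28]
  fold_scores([2, 10, 10, 6, 2, 4, 7], 3) -> 0  [called from tally_events, line 29]
  rate_window(41, 0) -> 17  [called from tally_events, line 31]
  tally_events([2, 10, 10, 6, 2, 4, 7], 3) -> 17  [called from main, line 59]
  trim_outliers([2, 10, 10, 6, 2, 4, 7], 3) -> None  [called from collect_span, line 41]
Log origins:
  1: from main, line 58
  2: from tally_events, line 27
  3: from weigh_samples, line 5
  4: from fold_scores, line 9
  5: from fold_scores, line 14
  6: from tally_events, line 30
  7: from rate_window, line 18
  8: from main, line 60
  9: from collect_span, line 40
  10: from trim_outliers, line 34
  11: from collect_span, line 42
A correct fix: line 57: replace `3` with `2`.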